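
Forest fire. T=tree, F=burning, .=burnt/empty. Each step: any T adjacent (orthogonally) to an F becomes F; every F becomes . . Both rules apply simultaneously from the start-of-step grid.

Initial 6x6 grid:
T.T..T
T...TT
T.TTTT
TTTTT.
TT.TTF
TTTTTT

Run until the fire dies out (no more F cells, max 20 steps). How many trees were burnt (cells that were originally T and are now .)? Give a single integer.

Step 1: +2 fires, +1 burnt (F count now 2)
Step 2: +3 fires, +2 burnt (F count now 3)
Step 3: +3 fires, +3 burnt (F count now 3)
Step 4: +5 fires, +3 burnt (F count now 5)
Step 5: +4 fires, +5 burnt (F count now 4)
Step 6: +4 fires, +4 burnt (F count now 4)
Step 7: +2 fires, +4 burnt (F count now 2)
Step 8: +1 fires, +2 burnt (F count now 1)
Step 9: +1 fires, +1 burnt (F count now 1)
Step 10: +0 fires, +1 burnt (F count now 0)
Fire out after step 10
Initially T: 26, now '.': 35
Total burnt (originally-T cells now '.'): 25

Answer: 25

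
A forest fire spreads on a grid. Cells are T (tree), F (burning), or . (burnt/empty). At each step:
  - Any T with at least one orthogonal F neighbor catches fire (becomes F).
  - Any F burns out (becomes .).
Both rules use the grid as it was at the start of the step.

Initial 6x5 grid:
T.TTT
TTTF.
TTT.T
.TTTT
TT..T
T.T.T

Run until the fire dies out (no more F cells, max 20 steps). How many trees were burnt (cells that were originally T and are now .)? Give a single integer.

Answer: 20

Derivation:
Step 1: +2 fires, +1 burnt (F count now 2)
Step 2: +4 fires, +2 burnt (F count now 4)
Step 3: +3 fires, +4 burnt (F count now 3)
Step 4: +4 fires, +3 burnt (F count now 4)
Step 5: +2 fires, +4 burnt (F count now 2)
Step 6: +3 fires, +2 burnt (F count now 3)
Step 7: +2 fires, +3 burnt (F count now 2)
Step 8: +0 fires, +2 burnt (F count now 0)
Fire out after step 8
Initially T: 21, now '.': 29
Total burnt (originally-T cells now '.'): 20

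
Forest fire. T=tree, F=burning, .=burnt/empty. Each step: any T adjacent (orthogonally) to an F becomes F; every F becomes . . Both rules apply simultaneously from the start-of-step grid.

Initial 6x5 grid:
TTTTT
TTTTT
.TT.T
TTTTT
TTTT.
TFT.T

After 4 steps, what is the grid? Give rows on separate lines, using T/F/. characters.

Step 1: 3 trees catch fire, 1 burn out
  TTTTT
  TTTTT
  .TT.T
  TTTTT
  TFTT.
  F.F.T
Step 2: 3 trees catch fire, 3 burn out
  TTTTT
  TTTTT
  .TT.T
  TFTTT
  F.FT.
  ....T
Step 3: 4 trees catch fire, 3 burn out
  TTTTT
  TTTTT
  .FT.T
  F.FTT
  ...F.
  ....T
Step 4: 3 trees catch fire, 4 burn out
  TTTTT
  TFTTT
  ..F.T
  ...FT
  .....
  ....T

TTTTT
TFTTT
..F.T
...FT
.....
....T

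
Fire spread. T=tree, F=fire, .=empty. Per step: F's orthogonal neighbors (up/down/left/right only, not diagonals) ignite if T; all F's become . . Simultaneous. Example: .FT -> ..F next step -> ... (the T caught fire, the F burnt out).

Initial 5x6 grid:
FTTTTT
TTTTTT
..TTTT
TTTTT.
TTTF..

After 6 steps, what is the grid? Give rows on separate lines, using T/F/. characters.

Step 1: 4 trees catch fire, 2 burn out
  .FTTTT
  FTTTTT
  ..TTTT
  TTTFT.
  TTF...
Step 2: 6 trees catch fire, 4 burn out
  ..FTTT
  .FTTTT
  ..TFTT
  TTF.F.
  TF....
Step 3: 7 trees catch fire, 6 burn out
  ...FTT
  ..FFTT
  ..F.FT
  TF....
  F.....
Step 4: 4 trees catch fire, 7 burn out
  ....FT
  ....FT
  .....F
  F.....
  ......
Step 5: 2 trees catch fire, 4 burn out
  .....F
  .....F
  ......
  ......
  ......
Step 6: 0 trees catch fire, 2 burn out
  ......
  ......
  ......
  ......
  ......

......
......
......
......
......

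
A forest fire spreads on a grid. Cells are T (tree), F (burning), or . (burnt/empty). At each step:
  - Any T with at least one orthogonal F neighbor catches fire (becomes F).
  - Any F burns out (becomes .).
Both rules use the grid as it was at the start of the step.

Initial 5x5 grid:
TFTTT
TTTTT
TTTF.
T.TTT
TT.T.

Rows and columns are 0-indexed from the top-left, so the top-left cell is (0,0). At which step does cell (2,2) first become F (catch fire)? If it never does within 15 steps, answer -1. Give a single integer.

Step 1: cell (2,2)='F' (+6 fires, +2 burnt)
  -> target ignites at step 1
Step 2: cell (2,2)='.' (+8 fires, +6 burnt)
Step 3: cell (2,2)='.' (+2 fires, +8 burnt)
Step 4: cell (2,2)='.' (+1 fires, +2 burnt)
Step 5: cell (2,2)='.' (+1 fires, +1 burnt)
Step 6: cell (2,2)='.' (+1 fires, +1 burnt)
Step 7: cell (2,2)='.' (+0 fires, +1 burnt)
  fire out at step 7

1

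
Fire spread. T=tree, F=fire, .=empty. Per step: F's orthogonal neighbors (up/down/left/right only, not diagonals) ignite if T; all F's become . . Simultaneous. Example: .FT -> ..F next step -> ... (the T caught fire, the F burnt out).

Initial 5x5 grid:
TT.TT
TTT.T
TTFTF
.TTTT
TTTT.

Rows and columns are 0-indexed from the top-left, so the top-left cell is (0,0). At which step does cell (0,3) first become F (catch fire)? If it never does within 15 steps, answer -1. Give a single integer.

Step 1: cell (0,3)='T' (+6 fires, +2 burnt)
Step 2: cell (0,3)='T' (+6 fires, +6 burnt)
Step 3: cell (0,3)='F' (+5 fires, +6 burnt)
  -> target ignites at step 3
Step 4: cell (0,3)='.' (+2 fires, +5 burnt)
Step 5: cell (0,3)='.' (+0 fires, +2 burnt)
  fire out at step 5

3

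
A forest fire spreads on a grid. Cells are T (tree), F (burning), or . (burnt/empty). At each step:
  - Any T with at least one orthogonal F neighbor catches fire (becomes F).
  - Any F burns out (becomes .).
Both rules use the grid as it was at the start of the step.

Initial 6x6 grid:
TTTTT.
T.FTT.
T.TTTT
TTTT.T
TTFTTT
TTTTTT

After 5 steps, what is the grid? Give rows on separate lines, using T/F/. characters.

Step 1: 7 trees catch fire, 2 burn out
  TTFTT.
  T..FT.
  T.FTTT
  TTFT.T
  TF.FTT
  TTFTTT
Step 2: 10 trees catch fire, 7 burn out
  TF.FT.
  T...F.
  T..FTT
  TF.F.T
  F...FT
  TF.FTT
Step 3: 7 trees catch fire, 10 burn out
  F...F.
  T.....
  T...FT
  F....T
  .....F
  F...FT
Step 4: 5 trees catch fire, 7 burn out
  ......
  F.....
  F....F
  .....F
  ......
  .....F
Step 5: 0 trees catch fire, 5 burn out
  ......
  ......
  ......
  ......
  ......
  ......

......
......
......
......
......
......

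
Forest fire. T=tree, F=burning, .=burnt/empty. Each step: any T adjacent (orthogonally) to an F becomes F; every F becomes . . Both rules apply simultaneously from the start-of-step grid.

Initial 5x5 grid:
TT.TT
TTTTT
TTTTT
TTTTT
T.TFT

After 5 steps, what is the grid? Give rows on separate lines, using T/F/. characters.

Step 1: 3 trees catch fire, 1 burn out
  TT.TT
  TTTTT
  TTTTT
  TTTFT
  T.F.F
Step 2: 3 trees catch fire, 3 burn out
  TT.TT
  TTTTT
  TTTFT
  TTF.F
  T....
Step 3: 4 trees catch fire, 3 burn out
  TT.TT
  TTTFT
  TTF.F
  TF...
  T....
Step 4: 5 trees catch fire, 4 burn out
  TT.FT
  TTF.F
  TF...
  F....
  T....
Step 5: 4 trees catch fire, 5 burn out
  TT..F
  TF...
  F....
  .....
  F....

TT..F
TF...
F....
.....
F....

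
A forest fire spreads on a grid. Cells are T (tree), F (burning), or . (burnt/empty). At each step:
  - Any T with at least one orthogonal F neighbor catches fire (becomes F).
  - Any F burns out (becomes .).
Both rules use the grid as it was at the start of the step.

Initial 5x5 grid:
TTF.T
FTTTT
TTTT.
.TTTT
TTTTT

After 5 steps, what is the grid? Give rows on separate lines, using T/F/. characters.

Step 1: 5 trees catch fire, 2 burn out
  FF..T
  .FFTT
  FTTT.
  .TTTT
  TTTTT
Step 2: 3 trees catch fire, 5 burn out
  ....T
  ...FT
  .FFT.
  .TTTT
  TTTTT
Step 3: 4 trees catch fire, 3 burn out
  ....T
  ....F
  ...F.
  .FFTT
  TTTTT
Step 4: 4 trees catch fire, 4 burn out
  ....F
  .....
  .....
  ...FT
  TFFTT
Step 5: 3 trees catch fire, 4 burn out
  .....
  .....
  .....
  ....F
  F..FT

.....
.....
.....
....F
F..FT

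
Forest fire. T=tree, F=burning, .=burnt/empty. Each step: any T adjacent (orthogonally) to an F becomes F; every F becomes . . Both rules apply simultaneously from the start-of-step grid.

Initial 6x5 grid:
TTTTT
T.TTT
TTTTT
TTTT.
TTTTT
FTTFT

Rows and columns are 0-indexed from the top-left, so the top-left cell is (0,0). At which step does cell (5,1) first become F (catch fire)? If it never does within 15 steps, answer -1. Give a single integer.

Step 1: cell (5,1)='F' (+5 fires, +2 burnt)
  -> target ignites at step 1
Step 2: cell (5,1)='.' (+5 fires, +5 burnt)
Step 3: cell (5,1)='.' (+4 fires, +5 burnt)
Step 4: cell (5,1)='.' (+5 fires, +4 burnt)
Step 5: cell (5,1)='.' (+4 fires, +5 burnt)
Step 6: cell (5,1)='.' (+3 fires, +4 burnt)
Step 7: cell (5,1)='.' (+0 fires, +3 burnt)
  fire out at step 7

1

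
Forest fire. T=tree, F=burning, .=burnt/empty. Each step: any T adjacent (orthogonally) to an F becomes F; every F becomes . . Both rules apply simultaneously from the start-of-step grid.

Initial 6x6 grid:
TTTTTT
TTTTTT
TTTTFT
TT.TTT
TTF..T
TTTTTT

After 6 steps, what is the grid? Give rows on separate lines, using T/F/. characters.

Step 1: 6 trees catch fire, 2 burn out
  TTTTTT
  TTTTFT
  TTTF.F
  TT.TFT
  TF...T
  TTFTTT
Step 2: 10 trees catch fire, 6 burn out
  TTTTFT
  TTTF.F
  TTF...
  TF.F.F
  F....T
  TF.FTT
Step 3: 8 trees catch fire, 10 burn out
  TTTF.F
  TTF...
  TF....
  F.....
  .....F
  F...FT
Step 4: 4 trees catch fire, 8 burn out
  TTF...
  TF....
  F.....
  ......
  ......
  .....F
Step 5: 2 trees catch fire, 4 burn out
  TF....
  F.....
  ......
  ......
  ......
  ......
Step 6: 1 trees catch fire, 2 burn out
  F.....
  ......
  ......
  ......
  ......
  ......

F.....
......
......
......
......
......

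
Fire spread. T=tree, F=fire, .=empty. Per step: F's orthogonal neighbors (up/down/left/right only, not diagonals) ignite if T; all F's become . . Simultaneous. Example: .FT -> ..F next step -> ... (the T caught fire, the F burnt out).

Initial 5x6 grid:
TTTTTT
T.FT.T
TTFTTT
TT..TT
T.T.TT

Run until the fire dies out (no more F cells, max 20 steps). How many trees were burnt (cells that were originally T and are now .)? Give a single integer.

Step 1: +4 fires, +2 burnt (F count now 4)
Step 2: +5 fires, +4 burnt (F count now 5)
Step 3: +6 fires, +5 burnt (F count now 6)
Step 4: +5 fires, +6 burnt (F count now 5)
Step 5: +1 fires, +5 burnt (F count now 1)
Step 6: +0 fires, +1 burnt (F count now 0)
Fire out after step 6
Initially T: 22, now '.': 29
Total burnt (originally-T cells now '.'): 21

Answer: 21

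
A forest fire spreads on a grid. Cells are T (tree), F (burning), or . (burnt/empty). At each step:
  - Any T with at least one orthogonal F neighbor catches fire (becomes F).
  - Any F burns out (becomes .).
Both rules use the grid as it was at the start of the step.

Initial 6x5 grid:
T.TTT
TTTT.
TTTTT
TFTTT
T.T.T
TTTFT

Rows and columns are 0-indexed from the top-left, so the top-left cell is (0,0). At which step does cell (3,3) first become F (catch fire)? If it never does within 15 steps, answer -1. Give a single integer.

Step 1: cell (3,3)='T' (+5 fires, +2 burnt)
Step 2: cell (3,3)='F' (+8 fires, +5 burnt)
  -> target ignites at step 2
Step 3: cell (3,3)='.' (+5 fires, +8 burnt)
Step 4: cell (3,3)='.' (+4 fires, +5 burnt)
Step 5: cell (3,3)='.' (+1 fires, +4 burnt)
Step 6: cell (3,3)='.' (+1 fires, +1 burnt)
Step 7: cell (3,3)='.' (+0 fires, +1 burnt)
  fire out at step 7

2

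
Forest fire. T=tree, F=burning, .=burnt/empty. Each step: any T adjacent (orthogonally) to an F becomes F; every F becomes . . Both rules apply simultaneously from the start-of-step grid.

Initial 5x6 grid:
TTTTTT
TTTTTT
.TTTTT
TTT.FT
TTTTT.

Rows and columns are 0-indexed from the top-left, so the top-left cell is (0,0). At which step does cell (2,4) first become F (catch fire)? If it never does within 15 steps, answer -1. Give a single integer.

Step 1: cell (2,4)='F' (+3 fires, +1 burnt)
  -> target ignites at step 1
Step 2: cell (2,4)='.' (+4 fires, +3 burnt)
Step 3: cell (2,4)='.' (+5 fires, +4 burnt)
Step 4: cell (2,4)='.' (+6 fires, +5 burnt)
Step 5: cell (2,4)='.' (+4 fires, +6 burnt)
Step 6: cell (2,4)='.' (+3 fires, +4 burnt)
Step 7: cell (2,4)='.' (+1 fires, +3 burnt)
Step 8: cell (2,4)='.' (+0 fires, +1 burnt)
  fire out at step 8

1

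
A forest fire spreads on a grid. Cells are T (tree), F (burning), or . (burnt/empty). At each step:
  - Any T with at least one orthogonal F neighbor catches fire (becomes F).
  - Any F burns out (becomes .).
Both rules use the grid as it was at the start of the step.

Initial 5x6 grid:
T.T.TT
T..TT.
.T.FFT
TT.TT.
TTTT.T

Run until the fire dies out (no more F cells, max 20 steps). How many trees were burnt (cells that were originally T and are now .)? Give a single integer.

Answer: 14

Derivation:
Step 1: +5 fires, +2 burnt (F count now 5)
Step 2: +2 fires, +5 burnt (F count now 2)
Step 3: +2 fires, +2 burnt (F count now 2)
Step 4: +1 fires, +2 burnt (F count now 1)
Step 5: +2 fires, +1 burnt (F count now 2)
Step 6: +2 fires, +2 burnt (F count now 2)
Step 7: +0 fires, +2 burnt (F count now 0)
Fire out after step 7
Initially T: 18, now '.': 26
Total burnt (originally-T cells now '.'): 14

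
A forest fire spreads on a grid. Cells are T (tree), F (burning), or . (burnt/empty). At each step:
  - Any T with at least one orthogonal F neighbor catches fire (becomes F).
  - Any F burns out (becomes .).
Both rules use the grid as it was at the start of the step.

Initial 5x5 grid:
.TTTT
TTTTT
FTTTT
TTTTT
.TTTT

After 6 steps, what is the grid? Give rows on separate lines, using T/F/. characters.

Step 1: 3 trees catch fire, 1 burn out
  .TTTT
  FTTTT
  .FTTT
  FTTTT
  .TTTT
Step 2: 3 trees catch fire, 3 burn out
  .TTTT
  .FTTT
  ..FTT
  .FTTT
  .TTTT
Step 3: 5 trees catch fire, 3 burn out
  .FTTT
  ..FTT
  ...FT
  ..FTT
  .FTTT
Step 4: 5 trees catch fire, 5 burn out
  ..FTT
  ...FT
  ....F
  ...FT
  ..FTT
Step 5: 4 trees catch fire, 5 burn out
  ...FT
  ....F
  .....
  ....F
  ...FT
Step 6: 2 trees catch fire, 4 burn out
  ....F
  .....
  .....
  .....
  ....F

....F
.....
.....
.....
....F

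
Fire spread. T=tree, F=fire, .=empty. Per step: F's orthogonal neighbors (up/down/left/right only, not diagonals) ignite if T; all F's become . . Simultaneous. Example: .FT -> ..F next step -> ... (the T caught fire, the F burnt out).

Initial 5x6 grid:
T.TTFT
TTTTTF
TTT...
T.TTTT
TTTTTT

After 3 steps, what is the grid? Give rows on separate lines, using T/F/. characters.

Step 1: 3 trees catch fire, 2 burn out
  T.TF.F
  TTTTF.
  TTT...
  T.TTTT
  TTTTTT
Step 2: 2 trees catch fire, 3 burn out
  T.F...
  TTTF..
  TTT...
  T.TTTT
  TTTTTT
Step 3: 1 trees catch fire, 2 burn out
  T.....
  TTF...
  TTT...
  T.TTTT
  TTTTTT

T.....
TTF...
TTT...
T.TTTT
TTTTTT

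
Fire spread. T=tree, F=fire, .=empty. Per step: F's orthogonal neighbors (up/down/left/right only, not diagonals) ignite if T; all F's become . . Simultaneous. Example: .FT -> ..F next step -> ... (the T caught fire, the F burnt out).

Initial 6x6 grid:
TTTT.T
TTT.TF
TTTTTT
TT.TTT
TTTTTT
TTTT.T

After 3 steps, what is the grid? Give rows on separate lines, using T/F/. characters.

Step 1: 3 trees catch fire, 1 burn out
  TTTT.F
  TTT.F.
  TTTTTF
  TT.TTT
  TTTTTT
  TTTT.T
Step 2: 2 trees catch fire, 3 burn out
  TTTT..
  TTT...
  TTTTF.
  TT.TTF
  TTTTTT
  TTTT.T
Step 3: 3 trees catch fire, 2 burn out
  TTTT..
  TTT...
  TTTF..
  TT.TF.
  TTTTTF
  TTTT.T

TTTT..
TTT...
TTTF..
TT.TF.
TTTTTF
TTTT.T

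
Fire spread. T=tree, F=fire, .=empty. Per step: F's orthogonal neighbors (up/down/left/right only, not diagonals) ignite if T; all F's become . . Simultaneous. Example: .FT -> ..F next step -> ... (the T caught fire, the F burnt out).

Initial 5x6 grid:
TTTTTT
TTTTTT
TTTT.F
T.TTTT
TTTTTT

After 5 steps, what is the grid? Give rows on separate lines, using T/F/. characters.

Step 1: 2 trees catch fire, 1 burn out
  TTTTTT
  TTTTTF
  TTTT..
  T.TTTF
  TTTTTT
Step 2: 4 trees catch fire, 2 burn out
  TTTTTF
  TTTTF.
  TTTT..
  T.TTF.
  TTTTTF
Step 3: 4 trees catch fire, 4 burn out
  TTTTF.
  TTTF..
  TTTT..
  T.TF..
  TTTTF.
Step 4: 5 trees catch fire, 4 burn out
  TTTF..
  TTF...
  TTTF..
  T.F...
  TTTF..
Step 5: 4 trees catch fire, 5 burn out
  TTF...
  TF....
  TTF...
  T.....
  TTF...

TTF...
TF....
TTF...
T.....
TTF...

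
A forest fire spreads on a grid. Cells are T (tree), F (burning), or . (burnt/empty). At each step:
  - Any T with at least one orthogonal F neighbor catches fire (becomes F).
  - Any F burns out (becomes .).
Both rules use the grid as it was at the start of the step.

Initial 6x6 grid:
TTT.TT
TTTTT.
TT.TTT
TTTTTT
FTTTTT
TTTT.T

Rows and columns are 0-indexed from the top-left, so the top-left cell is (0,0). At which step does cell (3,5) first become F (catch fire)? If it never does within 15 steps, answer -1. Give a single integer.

Step 1: cell (3,5)='T' (+3 fires, +1 burnt)
Step 2: cell (3,5)='T' (+4 fires, +3 burnt)
Step 3: cell (3,5)='T' (+5 fires, +4 burnt)
Step 4: cell (3,5)='T' (+5 fires, +5 burnt)
Step 5: cell (3,5)='T' (+5 fires, +5 burnt)
Step 6: cell (3,5)='F' (+5 fires, +5 burnt)
  -> target ignites at step 6
Step 7: cell (3,5)='.' (+2 fires, +5 burnt)
Step 8: cell (3,5)='.' (+1 fires, +2 burnt)
Step 9: cell (3,5)='.' (+1 fires, +1 burnt)
Step 10: cell (3,5)='.' (+0 fires, +1 burnt)
  fire out at step 10

6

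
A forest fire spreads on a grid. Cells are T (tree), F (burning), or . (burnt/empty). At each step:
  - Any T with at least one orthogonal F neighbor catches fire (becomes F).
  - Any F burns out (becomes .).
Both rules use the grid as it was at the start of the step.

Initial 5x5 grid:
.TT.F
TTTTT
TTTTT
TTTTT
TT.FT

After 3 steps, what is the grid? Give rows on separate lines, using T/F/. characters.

Step 1: 3 trees catch fire, 2 burn out
  .TT..
  TTTTF
  TTTTT
  TTTFT
  TT..F
Step 2: 5 trees catch fire, 3 burn out
  .TT..
  TTTF.
  TTTFF
  TTF.F
  TT...
Step 3: 3 trees catch fire, 5 burn out
  .TT..
  TTF..
  TTF..
  TF...
  TT...

.TT..
TTF..
TTF..
TF...
TT...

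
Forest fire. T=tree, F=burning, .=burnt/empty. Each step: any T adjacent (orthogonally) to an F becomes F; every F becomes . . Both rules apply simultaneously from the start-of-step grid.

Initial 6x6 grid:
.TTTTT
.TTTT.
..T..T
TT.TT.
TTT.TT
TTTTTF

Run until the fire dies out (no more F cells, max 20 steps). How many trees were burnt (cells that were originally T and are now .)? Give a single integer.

Answer: 14

Derivation:
Step 1: +2 fires, +1 burnt (F count now 2)
Step 2: +2 fires, +2 burnt (F count now 2)
Step 3: +2 fires, +2 burnt (F count now 2)
Step 4: +3 fires, +2 burnt (F count now 3)
Step 5: +2 fires, +3 burnt (F count now 2)
Step 6: +2 fires, +2 burnt (F count now 2)
Step 7: +1 fires, +2 burnt (F count now 1)
Step 8: +0 fires, +1 burnt (F count now 0)
Fire out after step 8
Initially T: 25, now '.': 25
Total burnt (originally-T cells now '.'): 14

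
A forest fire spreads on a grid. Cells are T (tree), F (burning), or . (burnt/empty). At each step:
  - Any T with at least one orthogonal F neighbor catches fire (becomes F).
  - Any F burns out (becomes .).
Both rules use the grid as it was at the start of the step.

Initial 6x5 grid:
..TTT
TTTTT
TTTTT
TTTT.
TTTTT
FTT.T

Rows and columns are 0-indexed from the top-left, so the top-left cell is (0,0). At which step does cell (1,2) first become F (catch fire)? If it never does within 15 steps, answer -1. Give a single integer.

Step 1: cell (1,2)='T' (+2 fires, +1 burnt)
Step 2: cell (1,2)='T' (+3 fires, +2 burnt)
Step 3: cell (1,2)='T' (+3 fires, +3 burnt)
Step 4: cell (1,2)='T' (+4 fires, +3 burnt)
Step 5: cell (1,2)='T' (+4 fires, +4 burnt)
Step 6: cell (1,2)='F' (+3 fires, +4 burnt)
  -> target ignites at step 6
Step 7: cell (1,2)='.' (+3 fires, +3 burnt)
Step 8: cell (1,2)='.' (+2 fires, +3 burnt)
Step 9: cell (1,2)='.' (+1 fires, +2 burnt)
Step 10: cell (1,2)='.' (+0 fires, +1 burnt)
  fire out at step 10

6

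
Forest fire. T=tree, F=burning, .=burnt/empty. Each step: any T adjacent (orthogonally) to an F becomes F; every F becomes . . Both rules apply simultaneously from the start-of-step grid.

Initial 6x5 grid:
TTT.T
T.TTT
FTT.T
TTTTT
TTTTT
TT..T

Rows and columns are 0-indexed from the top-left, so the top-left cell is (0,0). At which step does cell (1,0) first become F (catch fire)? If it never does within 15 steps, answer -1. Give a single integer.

Step 1: cell (1,0)='F' (+3 fires, +1 burnt)
  -> target ignites at step 1
Step 2: cell (1,0)='.' (+4 fires, +3 burnt)
Step 3: cell (1,0)='.' (+5 fires, +4 burnt)
Step 4: cell (1,0)='.' (+5 fires, +5 burnt)
Step 5: cell (1,0)='.' (+3 fires, +5 burnt)
Step 6: cell (1,0)='.' (+3 fires, +3 burnt)
Step 7: cell (1,0)='.' (+1 fires, +3 burnt)
Step 8: cell (1,0)='.' (+0 fires, +1 burnt)
  fire out at step 8

1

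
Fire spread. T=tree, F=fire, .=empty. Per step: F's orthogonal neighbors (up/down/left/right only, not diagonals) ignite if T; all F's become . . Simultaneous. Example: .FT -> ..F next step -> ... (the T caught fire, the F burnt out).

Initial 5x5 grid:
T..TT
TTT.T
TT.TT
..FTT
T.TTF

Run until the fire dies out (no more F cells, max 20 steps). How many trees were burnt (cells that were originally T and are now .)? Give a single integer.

Answer: 9

Derivation:
Step 1: +4 fires, +2 burnt (F count now 4)
Step 2: +2 fires, +4 burnt (F count now 2)
Step 3: +1 fires, +2 burnt (F count now 1)
Step 4: +1 fires, +1 burnt (F count now 1)
Step 5: +1 fires, +1 burnt (F count now 1)
Step 6: +0 fires, +1 burnt (F count now 0)
Fire out after step 6
Initially T: 16, now '.': 18
Total burnt (originally-T cells now '.'): 9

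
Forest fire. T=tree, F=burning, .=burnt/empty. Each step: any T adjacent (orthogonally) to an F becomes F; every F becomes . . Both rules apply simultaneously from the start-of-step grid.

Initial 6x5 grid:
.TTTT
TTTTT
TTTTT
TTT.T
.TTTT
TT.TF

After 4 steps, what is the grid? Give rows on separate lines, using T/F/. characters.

Step 1: 2 trees catch fire, 1 burn out
  .TTTT
  TTTTT
  TTTTT
  TTT.T
  .TTTF
  TT.F.
Step 2: 2 trees catch fire, 2 burn out
  .TTTT
  TTTTT
  TTTTT
  TTT.F
  .TTF.
  TT...
Step 3: 2 trees catch fire, 2 burn out
  .TTTT
  TTTTT
  TTTTF
  TTT..
  .TF..
  TT...
Step 4: 4 trees catch fire, 2 burn out
  .TTTT
  TTTTF
  TTTF.
  TTF..
  .F...
  TT...

.TTTT
TTTTF
TTTF.
TTF..
.F...
TT...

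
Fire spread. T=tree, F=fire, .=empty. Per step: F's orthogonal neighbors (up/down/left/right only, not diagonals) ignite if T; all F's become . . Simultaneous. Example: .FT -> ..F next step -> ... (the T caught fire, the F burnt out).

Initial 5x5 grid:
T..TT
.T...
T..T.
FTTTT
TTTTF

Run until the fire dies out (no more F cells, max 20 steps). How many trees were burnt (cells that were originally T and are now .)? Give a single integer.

Answer: 10

Derivation:
Step 1: +5 fires, +2 burnt (F count now 5)
Step 2: +4 fires, +5 burnt (F count now 4)
Step 3: +1 fires, +4 burnt (F count now 1)
Step 4: +0 fires, +1 burnt (F count now 0)
Fire out after step 4
Initially T: 14, now '.': 21
Total burnt (originally-T cells now '.'): 10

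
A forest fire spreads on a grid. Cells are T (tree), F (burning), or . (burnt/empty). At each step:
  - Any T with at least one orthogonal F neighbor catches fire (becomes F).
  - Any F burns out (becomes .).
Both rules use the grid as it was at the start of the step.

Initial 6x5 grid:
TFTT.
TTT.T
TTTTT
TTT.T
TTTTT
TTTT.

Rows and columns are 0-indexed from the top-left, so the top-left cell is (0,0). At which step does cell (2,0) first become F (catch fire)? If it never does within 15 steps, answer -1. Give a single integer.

Step 1: cell (2,0)='T' (+3 fires, +1 burnt)
Step 2: cell (2,0)='T' (+4 fires, +3 burnt)
Step 3: cell (2,0)='F' (+3 fires, +4 burnt)
  -> target ignites at step 3
Step 4: cell (2,0)='.' (+4 fires, +3 burnt)
Step 5: cell (2,0)='.' (+4 fires, +4 burnt)
Step 6: cell (2,0)='.' (+5 fires, +4 burnt)
Step 7: cell (2,0)='.' (+2 fires, +5 burnt)
Step 8: cell (2,0)='.' (+0 fires, +2 burnt)
  fire out at step 8

3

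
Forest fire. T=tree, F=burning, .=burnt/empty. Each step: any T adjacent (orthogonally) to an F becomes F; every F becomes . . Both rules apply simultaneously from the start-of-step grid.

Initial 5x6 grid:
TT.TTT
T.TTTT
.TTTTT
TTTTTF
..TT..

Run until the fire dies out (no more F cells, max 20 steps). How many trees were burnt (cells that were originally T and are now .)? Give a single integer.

Step 1: +2 fires, +1 burnt (F count now 2)
Step 2: +3 fires, +2 burnt (F count now 3)
Step 3: +5 fires, +3 burnt (F count now 5)
Step 4: +5 fires, +5 burnt (F count now 5)
Step 5: +4 fires, +5 burnt (F count now 4)
Step 6: +0 fires, +4 burnt (F count now 0)
Fire out after step 6
Initially T: 22, now '.': 27
Total burnt (originally-T cells now '.'): 19

Answer: 19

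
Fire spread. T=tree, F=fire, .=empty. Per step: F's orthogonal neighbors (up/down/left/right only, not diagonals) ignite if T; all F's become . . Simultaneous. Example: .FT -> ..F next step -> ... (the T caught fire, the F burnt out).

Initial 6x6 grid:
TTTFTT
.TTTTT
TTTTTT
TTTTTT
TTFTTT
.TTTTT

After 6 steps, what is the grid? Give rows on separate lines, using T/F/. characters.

Step 1: 7 trees catch fire, 2 burn out
  TTF.FT
  .TTFTT
  TTTTTT
  TTFTTT
  TF.FTT
  .TFTTT
Step 2: 12 trees catch fire, 7 burn out
  TF...F
  .TF.FT
  TTFFTT
  TF.FTT
  F...FT
  .F.FTT
Step 3: 9 trees catch fire, 12 burn out
  F.....
  .F...F
  TF..FT
  F...FT
  .....F
  ....FT
Step 4: 4 trees catch fire, 9 burn out
  ......
  ......
  F....F
  .....F
  ......
  .....F
Step 5: 0 trees catch fire, 4 burn out
  ......
  ......
  ......
  ......
  ......
  ......
Step 6: 0 trees catch fire, 0 burn out
  ......
  ......
  ......
  ......
  ......
  ......

......
......
......
......
......
......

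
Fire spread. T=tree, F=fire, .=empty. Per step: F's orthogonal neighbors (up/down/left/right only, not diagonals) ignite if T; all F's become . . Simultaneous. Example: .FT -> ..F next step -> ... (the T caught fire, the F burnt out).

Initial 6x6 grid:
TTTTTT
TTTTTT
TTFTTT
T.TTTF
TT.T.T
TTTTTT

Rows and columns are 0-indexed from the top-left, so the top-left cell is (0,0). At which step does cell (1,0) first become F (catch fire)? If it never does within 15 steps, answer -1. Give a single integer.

Step 1: cell (1,0)='T' (+7 fires, +2 burnt)
Step 2: cell (1,0)='T' (+8 fires, +7 burnt)
Step 3: cell (1,0)='F' (+8 fires, +8 burnt)
  -> target ignites at step 3
Step 4: cell (1,0)='.' (+4 fires, +8 burnt)
Step 5: cell (1,0)='.' (+3 fires, +4 burnt)
Step 6: cell (1,0)='.' (+1 fires, +3 burnt)
Step 7: cell (1,0)='.' (+0 fires, +1 burnt)
  fire out at step 7

3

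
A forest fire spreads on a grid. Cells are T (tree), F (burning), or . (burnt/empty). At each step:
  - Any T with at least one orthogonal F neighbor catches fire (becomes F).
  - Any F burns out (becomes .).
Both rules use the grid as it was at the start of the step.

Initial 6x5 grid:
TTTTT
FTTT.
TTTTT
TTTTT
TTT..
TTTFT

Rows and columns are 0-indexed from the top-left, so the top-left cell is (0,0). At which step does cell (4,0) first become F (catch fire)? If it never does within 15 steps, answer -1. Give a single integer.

Step 1: cell (4,0)='T' (+5 fires, +2 burnt)
Step 2: cell (4,0)='T' (+6 fires, +5 burnt)
Step 3: cell (4,0)='F' (+8 fires, +6 burnt)
  -> target ignites at step 3
Step 4: cell (4,0)='.' (+3 fires, +8 burnt)
Step 5: cell (4,0)='.' (+3 fires, +3 burnt)
Step 6: cell (4,0)='.' (+0 fires, +3 burnt)
  fire out at step 6

3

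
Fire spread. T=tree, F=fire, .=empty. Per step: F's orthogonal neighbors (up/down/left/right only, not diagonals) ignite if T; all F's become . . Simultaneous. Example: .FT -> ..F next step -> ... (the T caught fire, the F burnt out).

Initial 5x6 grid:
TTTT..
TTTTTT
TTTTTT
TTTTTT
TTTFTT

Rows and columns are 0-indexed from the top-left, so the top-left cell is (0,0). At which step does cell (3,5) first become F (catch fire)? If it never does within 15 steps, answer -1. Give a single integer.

Step 1: cell (3,5)='T' (+3 fires, +1 burnt)
Step 2: cell (3,5)='T' (+5 fires, +3 burnt)
Step 3: cell (3,5)='F' (+6 fires, +5 burnt)
  -> target ignites at step 3
Step 4: cell (3,5)='.' (+6 fires, +6 burnt)
Step 5: cell (3,5)='.' (+4 fires, +6 burnt)
Step 6: cell (3,5)='.' (+2 fires, +4 burnt)
Step 7: cell (3,5)='.' (+1 fires, +2 burnt)
Step 8: cell (3,5)='.' (+0 fires, +1 burnt)
  fire out at step 8

3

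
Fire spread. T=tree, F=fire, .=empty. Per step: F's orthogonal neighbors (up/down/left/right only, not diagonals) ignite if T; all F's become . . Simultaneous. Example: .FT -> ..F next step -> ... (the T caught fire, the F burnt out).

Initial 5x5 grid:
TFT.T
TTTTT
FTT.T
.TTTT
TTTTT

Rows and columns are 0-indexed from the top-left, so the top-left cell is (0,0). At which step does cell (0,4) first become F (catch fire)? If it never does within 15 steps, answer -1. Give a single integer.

Step 1: cell (0,4)='T' (+5 fires, +2 burnt)
Step 2: cell (0,4)='T' (+3 fires, +5 burnt)
Step 3: cell (0,4)='T' (+3 fires, +3 burnt)
Step 4: cell (0,4)='T' (+4 fires, +3 burnt)
Step 5: cell (0,4)='F' (+4 fires, +4 burnt)
  -> target ignites at step 5
Step 6: cell (0,4)='.' (+1 fires, +4 burnt)
Step 7: cell (0,4)='.' (+0 fires, +1 burnt)
  fire out at step 7

5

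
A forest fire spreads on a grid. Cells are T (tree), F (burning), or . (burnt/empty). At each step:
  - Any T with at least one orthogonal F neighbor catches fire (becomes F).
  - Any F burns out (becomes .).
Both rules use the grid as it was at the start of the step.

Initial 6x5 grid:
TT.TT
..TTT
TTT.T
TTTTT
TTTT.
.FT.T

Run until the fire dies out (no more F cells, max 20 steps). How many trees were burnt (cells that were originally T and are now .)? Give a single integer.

Step 1: +2 fires, +1 burnt (F count now 2)
Step 2: +3 fires, +2 burnt (F count now 3)
Step 3: +4 fires, +3 burnt (F count now 4)
Step 4: +3 fires, +4 burnt (F count now 3)
Step 5: +2 fires, +3 burnt (F count now 2)
Step 6: +2 fires, +2 burnt (F count now 2)
Step 7: +2 fires, +2 burnt (F count now 2)
Step 8: +1 fires, +2 burnt (F count now 1)
Step 9: +0 fires, +1 burnt (F count now 0)
Fire out after step 9
Initially T: 22, now '.': 27
Total burnt (originally-T cells now '.'): 19

Answer: 19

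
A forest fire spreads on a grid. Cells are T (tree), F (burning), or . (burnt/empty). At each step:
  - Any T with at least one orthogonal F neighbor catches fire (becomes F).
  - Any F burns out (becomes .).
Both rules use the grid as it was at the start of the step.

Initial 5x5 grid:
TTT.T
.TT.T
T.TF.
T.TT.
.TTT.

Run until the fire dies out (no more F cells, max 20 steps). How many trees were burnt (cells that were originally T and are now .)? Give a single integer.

Answer: 11

Derivation:
Step 1: +2 fires, +1 burnt (F count now 2)
Step 2: +3 fires, +2 burnt (F count now 3)
Step 3: +3 fires, +3 burnt (F count now 3)
Step 4: +2 fires, +3 burnt (F count now 2)
Step 5: +1 fires, +2 burnt (F count now 1)
Step 6: +0 fires, +1 burnt (F count now 0)
Fire out after step 6
Initially T: 15, now '.': 21
Total burnt (originally-T cells now '.'): 11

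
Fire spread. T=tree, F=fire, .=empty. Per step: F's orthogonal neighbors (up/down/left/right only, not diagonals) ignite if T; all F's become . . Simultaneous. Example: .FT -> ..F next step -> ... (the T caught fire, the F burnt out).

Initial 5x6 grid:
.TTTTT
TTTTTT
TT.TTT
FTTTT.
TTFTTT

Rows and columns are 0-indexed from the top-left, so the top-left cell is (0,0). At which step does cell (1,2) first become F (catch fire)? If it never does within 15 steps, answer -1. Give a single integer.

Step 1: cell (1,2)='T' (+6 fires, +2 burnt)
Step 2: cell (1,2)='T' (+4 fires, +6 burnt)
Step 3: cell (1,2)='T' (+4 fires, +4 burnt)
Step 4: cell (1,2)='F' (+4 fires, +4 burnt)
  -> target ignites at step 4
Step 5: cell (1,2)='.' (+4 fires, +4 burnt)
Step 6: cell (1,2)='.' (+2 fires, +4 burnt)
Step 7: cell (1,2)='.' (+1 fires, +2 burnt)
Step 8: cell (1,2)='.' (+0 fires, +1 burnt)
  fire out at step 8

4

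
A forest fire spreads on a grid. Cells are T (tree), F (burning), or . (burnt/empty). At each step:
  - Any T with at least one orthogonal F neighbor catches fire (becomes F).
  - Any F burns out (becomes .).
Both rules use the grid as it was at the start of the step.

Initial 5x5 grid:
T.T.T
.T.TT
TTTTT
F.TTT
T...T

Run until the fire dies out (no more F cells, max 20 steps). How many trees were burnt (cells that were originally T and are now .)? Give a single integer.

Step 1: +2 fires, +1 burnt (F count now 2)
Step 2: +1 fires, +2 burnt (F count now 1)
Step 3: +2 fires, +1 burnt (F count now 2)
Step 4: +2 fires, +2 burnt (F count now 2)
Step 5: +3 fires, +2 burnt (F count now 3)
Step 6: +2 fires, +3 burnt (F count now 2)
Step 7: +2 fires, +2 burnt (F count now 2)
Step 8: +0 fires, +2 burnt (F count now 0)
Fire out after step 8
Initially T: 16, now '.': 23
Total burnt (originally-T cells now '.'): 14

Answer: 14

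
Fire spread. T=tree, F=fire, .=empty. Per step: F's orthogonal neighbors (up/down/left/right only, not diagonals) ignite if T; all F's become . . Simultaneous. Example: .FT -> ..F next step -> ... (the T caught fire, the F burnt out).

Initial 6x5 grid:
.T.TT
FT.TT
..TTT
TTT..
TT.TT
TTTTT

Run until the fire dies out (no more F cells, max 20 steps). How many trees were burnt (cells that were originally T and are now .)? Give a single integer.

Answer: 2

Derivation:
Step 1: +1 fires, +1 burnt (F count now 1)
Step 2: +1 fires, +1 burnt (F count now 1)
Step 3: +0 fires, +1 burnt (F count now 0)
Fire out after step 3
Initially T: 21, now '.': 11
Total burnt (originally-T cells now '.'): 2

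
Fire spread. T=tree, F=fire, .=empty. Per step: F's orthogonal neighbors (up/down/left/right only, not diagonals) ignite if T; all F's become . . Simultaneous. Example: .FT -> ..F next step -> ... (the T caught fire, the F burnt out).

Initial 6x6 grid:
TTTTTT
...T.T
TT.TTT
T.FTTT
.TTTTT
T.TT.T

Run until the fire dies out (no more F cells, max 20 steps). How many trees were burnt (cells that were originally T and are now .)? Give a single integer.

Answer: 22

Derivation:
Step 1: +2 fires, +1 burnt (F count now 2)
Step 2: +5 fires, +2 burnt (F count now 5)
Step 3: +5 fires, +5 burnt (F count now 5)
Step 4: +3 fires, +5 burnt (F count now 3)
Step 5: +4 fires, +3 burnt (F count now 4)
Step 6: +2 fires, +4 burnt (F count now 2)
Step 7: +1 fires, +2 burnt (F count now 1)
Step 8: +0 fires, +1 burnt (F count now 0)
Fire out after step 8
Initially T: 26, now '.': 32
Total burnt (originally-T cells now '.'): 22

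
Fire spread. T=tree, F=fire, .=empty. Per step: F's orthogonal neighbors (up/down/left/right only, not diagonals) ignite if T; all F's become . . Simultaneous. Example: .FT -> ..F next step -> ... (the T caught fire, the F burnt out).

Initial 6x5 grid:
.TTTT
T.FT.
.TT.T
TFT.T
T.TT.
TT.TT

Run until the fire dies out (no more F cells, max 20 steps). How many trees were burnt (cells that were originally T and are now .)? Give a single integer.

Step 1: +6 fires, +2 burnt (F count now 6)
Step 2: +4 fires, +6 burnt (F count now 4)
Step 3: +3 fires, +4 burnt (F count now 3)
Step 4: +2 fires, +3 burnt (F count now 2)
Step 5: +1 fires, +2 burnt (F count now 1)
Step 6: +0 fires, +1 burnt (F count now 0)
Fire out after step 6
Initially T: 19, now '.': 27
Total burnt (originally-T cells now '.'): 16

Answer: 16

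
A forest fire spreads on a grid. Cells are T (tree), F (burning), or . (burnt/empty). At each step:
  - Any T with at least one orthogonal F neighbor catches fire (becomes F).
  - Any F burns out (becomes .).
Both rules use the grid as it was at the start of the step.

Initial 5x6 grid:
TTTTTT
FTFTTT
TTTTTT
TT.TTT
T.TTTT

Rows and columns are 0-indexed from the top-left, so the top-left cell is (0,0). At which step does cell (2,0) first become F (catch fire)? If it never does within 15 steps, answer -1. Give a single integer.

Step 1: cell (2,0)='F' (+6 fires, +2 burnt)
  -> target ignites at step 1
Step 2: cell (2,0)='.' (+6 fires, +6 burnt)
Step 3: cell (2,0)='.' (+6 fires, +6 burnt)
Step 4: cell (2,0)='.' (+4 fires, +6 burnt)
Step 5: cell (2,0)='.' (+3 fires, +4 burnt)
Step 6: cell (2,0)='.' (+1 fires, +3 burnt)
Step 7: cell (2,0)='.' (+0 fires, +1 burnt)
  fire out at step 7

1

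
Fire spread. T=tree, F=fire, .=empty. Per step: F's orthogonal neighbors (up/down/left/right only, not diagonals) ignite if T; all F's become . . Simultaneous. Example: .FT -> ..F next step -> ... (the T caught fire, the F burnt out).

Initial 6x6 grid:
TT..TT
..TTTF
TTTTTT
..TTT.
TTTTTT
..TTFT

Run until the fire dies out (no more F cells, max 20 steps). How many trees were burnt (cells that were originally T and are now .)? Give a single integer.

Answer: 23

Derivation:
Step 1: +6 fires, +2 burnt (F count now 6)
Step 2: +7 fires, +6 burnt (F count now 7)
Step 3: +4 fires, +7 burnt (F count now 4)
Step 4: +3 fires, +4 burnt (F count now 3)
Step 5: +2 fires, +3 burnt (F count now 2)
Step 6: +1 fires, +2 burnt (F count now 1)
Step 7: +0 fires, +1 burnt (F count now 0)
Fire out after step 7
Initially T: 25, now '.': 34
Total burnt (originally-T cells now '.'): 23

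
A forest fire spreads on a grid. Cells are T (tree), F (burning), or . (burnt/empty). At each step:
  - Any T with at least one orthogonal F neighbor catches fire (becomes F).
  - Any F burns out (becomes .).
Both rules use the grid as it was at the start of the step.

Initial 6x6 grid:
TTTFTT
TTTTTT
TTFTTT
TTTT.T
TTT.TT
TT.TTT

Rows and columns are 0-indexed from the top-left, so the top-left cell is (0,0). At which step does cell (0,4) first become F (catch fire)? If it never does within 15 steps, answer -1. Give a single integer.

Step 1: cell (0,4)='F' (+7 fires, +2 burnt)
  -> target ignites at step 1
Step 2: cell (0,4)='.' (+9 fires, +7 burnt)
Step 3: cell (0,4)='.' (+6 fires, +9 burnt)
Step 4: cell (0,4)='.' (+3 fires, +6 burnt)
Step 5: cell (0,4)='.' (+2 fires, +3 burnt)
Step 6: cell (0,4)='.' (+2 fires, +2 burnt)
Step 7: cell (0,4)='.' (+1 fires, +2 burnt)
Step 8: cell (0,4)='.' (+1 fires, +1 burnt)
Step 9: cell (0,4)='.' (+0 fires, +1 burnt)
  fire out at step 9

1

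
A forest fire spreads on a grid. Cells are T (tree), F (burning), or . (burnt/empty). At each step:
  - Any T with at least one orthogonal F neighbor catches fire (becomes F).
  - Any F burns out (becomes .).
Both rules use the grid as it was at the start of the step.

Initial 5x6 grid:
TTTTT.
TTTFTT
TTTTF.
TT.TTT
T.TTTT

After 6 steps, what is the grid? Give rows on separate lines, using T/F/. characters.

Step 1: 5 trees catch fire, 2 burn out
  TTTFT.
  TTF.FT
  TTTF..
  TT.TFT
  T.TTTT
Step 2: 8 trees catch fire, 5 burn out
  TTF.F.
  TF...F
  TTF...
  TT.F.F
  T.TTFT
Step 3: 5 trees catch fire, 8 burn out
  TF....
  F.....
  TF....
  TT....
  T.TF.F
Step 4: 4 trees catch fire, 5 burn out
  F.....
  ......
  F.....
  TF....
  T.F...
Step 5: 1 trees catch fire, 4 burn out
  ......
  ......
  ......
  F.....
  T.....
Step 6: 1 trees catch fire, 1 burn out
  ......
  ......
  ......
  ......
  F.....

......
......
......
......
F.....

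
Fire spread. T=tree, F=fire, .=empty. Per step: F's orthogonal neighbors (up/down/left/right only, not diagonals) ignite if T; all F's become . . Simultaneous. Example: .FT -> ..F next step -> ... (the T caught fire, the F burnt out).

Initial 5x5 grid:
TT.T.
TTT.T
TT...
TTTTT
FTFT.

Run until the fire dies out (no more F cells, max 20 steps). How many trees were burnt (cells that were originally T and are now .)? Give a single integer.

Step 1: +4 fires, +2 burnt (F count now 4)
Step 2: +3 fires, +4 burnt (F count now 3)
Step 3: +3 fires, +3 burnt (F count now 3)
Step 4: +2 fires, +3 burnt (F count now 2)
Step 5: +2 fires, +2 burnt (F count now 2)
Step 6: +0 fires, +2 burnt (F count now 0)
Fire out after step 6
Initially T: 16, now '.': 23
Total burnt (originally-T cells now '.'): 14

Answer: 14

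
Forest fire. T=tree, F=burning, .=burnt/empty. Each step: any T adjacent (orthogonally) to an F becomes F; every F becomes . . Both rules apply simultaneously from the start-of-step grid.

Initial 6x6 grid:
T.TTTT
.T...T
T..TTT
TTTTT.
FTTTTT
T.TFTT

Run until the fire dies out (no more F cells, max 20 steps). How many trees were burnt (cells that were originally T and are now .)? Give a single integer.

Answer: 23

Derivation:
Step 1: +6 fires, +2 burnt (F count now 6)
Step 2: +6 fires, +6 burnt (F count now 6)
Step 3: +4 fires, +6 burnt (F count now 4)
Step 4: +1 fires, +4 burnt (F count now 1)
Step 5: +1 fires, +1 burnt (F count now 1)
Step 6: +1 fires, +1 burnt (F count now 1)
Step 7: +1 fires, +1 burnt (F count now 1)
Step 8: +1 fires, +1 burnt (F count now 1)
Step 9: +1 fires, +1 burnt (F count now 1)
Step 10: +1 fires, +1 burnt (F count now 1)
Step 11: +0 fires, +1 burnt (F count now 0)
Fire out after step 11
Initially T: 25, now '.': 34
Total burnt (originally-T cells now '.'): 23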